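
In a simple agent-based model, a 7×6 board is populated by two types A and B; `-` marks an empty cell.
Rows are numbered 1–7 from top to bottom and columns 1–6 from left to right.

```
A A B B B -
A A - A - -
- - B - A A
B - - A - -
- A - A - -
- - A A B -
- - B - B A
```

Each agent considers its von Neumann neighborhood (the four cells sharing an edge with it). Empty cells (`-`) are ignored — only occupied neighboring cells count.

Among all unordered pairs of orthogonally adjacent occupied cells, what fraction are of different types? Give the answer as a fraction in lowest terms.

5/16

Scan each occupied cell's neighbors to the right and below so each pair is counted once.
Row 1: A(1,1)–A(1,2)= A(1,1)–A(2,1)= A(1,2)–B(1,3)≠ A(1,2)–A(2,2)= B(1,3)–B(1,4)= B(1,4)–B(1,5)= B(1,4)–A(2,4)≠  → 2/7 unlike.
Row 2: A(2,1)–A(2,2)=  → 0/1 unlike.
Row 3: A(3,5)–A(3,6)=  → 0/1 unlike.
Row 4: A(4,4)–A(5,4)=  → 0/1 unlike.
Row 5: A(5,4)–A(6,4)=  → 0/1 unlike.
Row 6: A(6,3)–A(6,4)= A(6,3)–B(7,3)≠ A(6,4)–B(6,5)≠ B(6,5)–B(7,5)=  → 2/4 unlike.
Row 7: B(7,5)–A(7,6)≠  → 1/1 unlike.
Total adjacent occupied pairs: 16; unlike-type pairs: 5.
5/16 is already in lowest terms.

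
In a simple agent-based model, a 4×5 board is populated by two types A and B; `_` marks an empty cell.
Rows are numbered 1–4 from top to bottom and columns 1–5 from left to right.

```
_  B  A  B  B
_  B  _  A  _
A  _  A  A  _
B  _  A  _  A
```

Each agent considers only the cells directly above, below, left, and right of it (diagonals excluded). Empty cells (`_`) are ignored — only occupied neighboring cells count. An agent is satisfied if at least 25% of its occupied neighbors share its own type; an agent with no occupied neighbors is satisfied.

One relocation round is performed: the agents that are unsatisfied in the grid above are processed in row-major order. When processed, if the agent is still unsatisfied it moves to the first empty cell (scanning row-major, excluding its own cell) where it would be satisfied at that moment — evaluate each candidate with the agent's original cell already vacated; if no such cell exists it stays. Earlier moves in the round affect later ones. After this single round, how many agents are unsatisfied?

Initially unsatisfied (in order): (1,3), (3,1), (4,1).
  (1,3) → (2,1).
  (3,1): now satisfied by earlier moves; stays.
  (4,1) → (1,1).
Resulting grid:
B B _ B B
A B _ A _
A _ A A _
_ _ A _ A
All satisfied now.

0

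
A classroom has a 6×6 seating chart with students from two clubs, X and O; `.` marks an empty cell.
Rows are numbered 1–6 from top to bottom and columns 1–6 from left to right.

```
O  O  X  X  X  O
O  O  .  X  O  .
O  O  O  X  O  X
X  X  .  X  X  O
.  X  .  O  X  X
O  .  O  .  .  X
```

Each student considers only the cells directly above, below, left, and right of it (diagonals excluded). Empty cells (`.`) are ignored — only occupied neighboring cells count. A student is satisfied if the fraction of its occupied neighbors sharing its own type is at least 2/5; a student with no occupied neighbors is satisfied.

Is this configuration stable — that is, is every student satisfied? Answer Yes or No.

No

Row 1: (1,1)O 2/2 ok · (1,2)O 2/3 ok · (1,3)X 1/2 ok · (1,4)X 3/3 ok · (1,5)X 1/3 unhappy · (1,6)O 0/1 unhappy
Row 2: (2,1)O 3/3 ok · (2,2)O 3/3 ok · (2,4)X 2/3 ok · (2,5)O 1/3 unhappy
Row 3: (3,1)O 2/3 ok · (3,2)O 3/4 ok · (3,3)O 1/2 ok · (3,4)X 2/4 ok · (3,5)O 1/4 unhappy · (3,6)X 0/2 unhappy
Row 4: (4,1)X 1/2 ok · (4,2)X 2/3 ok · (4,4)X 2/3 ok · (4,5)X 2/4 ok · (4,6)O 0/3 unhappy
Row 5: (5,2)X 1/1 ok · (5,4)O 0/2 unhappy · (5,5)X 2/3 ok · (5,6)X 2/3 ok
Row 6: (6,1)O 0/0 ok · (6,3)O 0/0 ok · (6,6)X 1/1 ok
For instance (1,5) has only 1/3 same-type neighbors, below 2/5.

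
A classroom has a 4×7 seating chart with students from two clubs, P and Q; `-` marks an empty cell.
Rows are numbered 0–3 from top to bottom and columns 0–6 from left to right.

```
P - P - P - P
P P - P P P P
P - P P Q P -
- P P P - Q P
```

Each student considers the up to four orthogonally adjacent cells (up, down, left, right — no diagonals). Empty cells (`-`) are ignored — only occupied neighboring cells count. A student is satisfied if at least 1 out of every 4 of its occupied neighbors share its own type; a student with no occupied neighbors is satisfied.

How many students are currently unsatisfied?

3

Row 0: (0,0)P 1/1 ok · (0,2)P 0/0 ok · (0,4)P 1/1 ok · (0,6)P 1/1 ok
Row 1: (1,0)P 3/3 ok · (1,1)P 1/1 ok · (1,3)P 2/2 ok · (1,4)P 3/4 ok · (1,5)P 3/3 ok · (1,6)P 2/2 ok
Row 2: (2,0)P 1/1 ok · (2,2)P 2/2 ok · (2,3)P 3/4 ok · (2,4)Q 0/3 unhappy · (2,5)P 1/3 ok
Row 3: (3,1)P 1/1 ok · (3,2)P 3/3 ok · (3,3)P 2/2 ok · (3,5)Q 0/2 unhappy · (3,6)P 0/1 unhappy
Unsatisfied: (2,4), (3,5), (3,6) — 3 in total.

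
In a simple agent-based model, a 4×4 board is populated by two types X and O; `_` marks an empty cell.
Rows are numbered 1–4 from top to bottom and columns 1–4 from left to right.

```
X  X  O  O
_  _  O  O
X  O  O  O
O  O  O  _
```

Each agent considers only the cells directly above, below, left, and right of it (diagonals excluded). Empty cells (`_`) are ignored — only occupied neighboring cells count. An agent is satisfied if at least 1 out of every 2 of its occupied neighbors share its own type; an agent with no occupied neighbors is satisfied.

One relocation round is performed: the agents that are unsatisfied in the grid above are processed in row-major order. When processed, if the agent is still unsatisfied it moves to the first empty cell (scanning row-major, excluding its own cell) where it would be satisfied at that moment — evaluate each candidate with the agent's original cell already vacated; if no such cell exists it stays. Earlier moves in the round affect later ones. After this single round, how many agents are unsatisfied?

0

Initially unsatisfied (in order): (3,1).
  (3,1) → (2,1).
Resulting grid:
X X O O
X _ O O
_ O O O
O O O _
All satisfied now.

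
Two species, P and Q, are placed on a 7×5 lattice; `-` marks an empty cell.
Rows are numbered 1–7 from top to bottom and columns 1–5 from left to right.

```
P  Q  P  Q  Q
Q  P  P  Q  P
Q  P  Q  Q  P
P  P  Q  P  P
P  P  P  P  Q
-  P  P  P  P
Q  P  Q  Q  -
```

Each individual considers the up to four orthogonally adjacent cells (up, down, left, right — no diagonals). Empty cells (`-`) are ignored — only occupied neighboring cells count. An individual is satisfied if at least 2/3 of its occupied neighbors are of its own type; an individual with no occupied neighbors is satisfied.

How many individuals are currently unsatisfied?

21

(1,1)P 0/2 not
(1,2)Q 0/3 not
(1,3)P 1/3 not
(1,4)Q 2/3 satisfied
(1,5)Q 1/2 not
(2,1)Q 1/3 not
(2,2)P 2/4 not
(2,3)P 2/4 not
(2,4)Q 2/4 not
(2,5)P 1/3 not
(3,1)Q 1/3 not
(3,2)P 2/4 not
(3,3)Q 2/4 not
(3,4)Q 2/4 not
(3,5)P 2/3 satisfied
(4,1)P 2/3 satisfied
(4,2)P 3/4 satisfied
(4,3)Q 1/4 not
(4,4)P 2/4 not
(4,5)P 2/3 satisfied
(5,1)P 2/2 satisfied
(5,2)P 4/4 satisfied
(5,3)P 3/4 satisfied
(5,4)P 3/4 satisfied
(5,5)Q 0/3 not
(6,2)P 3/3 satisfied
(6,3)P 3/4 satisfied
(6,4)P 3/4 satisfied
(6,5)P 1/2 not
(7,1)Q 0/1 not
(7,2)P 1/3 not
(7,3)Q 1/3 not
(7,4)Q 1/2 not
Unsatisfied: (1,1), (1,2), (1,3), (1,5), (2,1), (2,2), (2,3), (2,4), (2,5), (3,1), (3,2), (3,3), (3,4), (4,3), (4,4), (5,5), (6,5), (7,1), (7,2), (7,3), (7,4) — 21 in total.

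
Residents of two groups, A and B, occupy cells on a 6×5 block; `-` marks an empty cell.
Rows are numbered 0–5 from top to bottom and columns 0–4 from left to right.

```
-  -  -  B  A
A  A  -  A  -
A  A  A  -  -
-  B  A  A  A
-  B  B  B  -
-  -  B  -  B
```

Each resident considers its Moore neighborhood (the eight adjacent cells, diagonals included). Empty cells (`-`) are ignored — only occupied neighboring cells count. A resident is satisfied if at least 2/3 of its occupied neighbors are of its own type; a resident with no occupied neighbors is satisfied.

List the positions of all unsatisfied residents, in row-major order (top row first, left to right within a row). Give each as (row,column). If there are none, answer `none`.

(0,3), (0,4), (3,1), (3,2), (3,3), (3,4), (4,3)

(0,3)B 0/2 unhappy
(0,4)A 1/2 unhappy
(1,0)A 3/3 ok
(1,1)A 4/4 ok
(1,3)A 2/3 ok
(2,0)A 3/4 ok
(2,1)A 5/6 ok
(2,2)A 5/6 ok
(3,1)B 2/6 unhappy
(3,2)A 3/7 unhappy
(3,3)A 3/5 unhappy
(3,4)A 1/2 unhappy
(4,1)B 3/4 ok
(4,2)B 4/6 ok
(4,3)B 3/6 unhappy
(5,2)B 3/3 ok
(5,4)B 1/1 ok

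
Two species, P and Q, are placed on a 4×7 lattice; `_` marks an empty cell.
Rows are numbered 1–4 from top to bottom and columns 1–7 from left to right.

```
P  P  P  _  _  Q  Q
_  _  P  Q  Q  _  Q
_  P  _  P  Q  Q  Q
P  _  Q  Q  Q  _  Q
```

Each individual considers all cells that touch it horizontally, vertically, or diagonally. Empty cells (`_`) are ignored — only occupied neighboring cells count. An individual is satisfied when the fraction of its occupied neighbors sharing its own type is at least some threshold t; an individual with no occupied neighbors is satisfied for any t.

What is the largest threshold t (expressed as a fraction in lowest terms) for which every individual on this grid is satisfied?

1/7

Row 1: (1,1)P 1/1 · (1,2)P 3/3 · (1,3)P 2/3 · (1,6)Q 3/3 · (1,7)Q 2/2
Row 2: (2,3)P 4/5 · (2,4)Q 2/5 · (2,5)Q 4/5 · (2,7)Q 4/4
Row 3: (3,2)P 2/3 · (3,4)P 1/7 · (3,5)Q 5/6 · (3,6)Q 6/6 · (3,7)Q 3/3
Row 4: (4,1)P 1/1 · (4,3)Q 1/3 · (4,4)Q 3/4 · (4,5)Q 3/4 · (4,7)Q 2/2
The smallest same-type fraction is 1/7 at (3,4), which reduces to 1/7. Any threshold above that leaves this individual unsatisfied.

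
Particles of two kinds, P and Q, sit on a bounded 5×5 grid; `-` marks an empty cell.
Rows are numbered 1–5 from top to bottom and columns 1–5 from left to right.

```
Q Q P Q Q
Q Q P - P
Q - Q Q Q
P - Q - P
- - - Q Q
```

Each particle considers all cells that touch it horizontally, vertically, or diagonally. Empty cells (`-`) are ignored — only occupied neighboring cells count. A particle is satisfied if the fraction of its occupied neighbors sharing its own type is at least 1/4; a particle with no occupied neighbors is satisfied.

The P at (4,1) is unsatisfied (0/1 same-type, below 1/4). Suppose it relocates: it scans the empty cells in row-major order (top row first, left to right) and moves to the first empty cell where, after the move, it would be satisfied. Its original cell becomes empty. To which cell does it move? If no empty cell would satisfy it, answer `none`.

(2,4)

Vacating (4,1). Empty cells in order:
  (2,4): 3/8 same-type → satisfied — stop here.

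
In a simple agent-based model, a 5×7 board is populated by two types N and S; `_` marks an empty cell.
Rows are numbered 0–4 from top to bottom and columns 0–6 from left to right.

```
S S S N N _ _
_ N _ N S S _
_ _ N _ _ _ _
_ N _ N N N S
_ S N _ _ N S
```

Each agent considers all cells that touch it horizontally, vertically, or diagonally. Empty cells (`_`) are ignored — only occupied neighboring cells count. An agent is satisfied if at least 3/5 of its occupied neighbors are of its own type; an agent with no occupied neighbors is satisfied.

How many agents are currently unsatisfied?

(0,0)S 1/2 ✗
(0,1)S 2/3 ✓
(0,2)S 1/4 ✗
(0,3)N 2/4 ✗
(0,4)N 2/4 ✗
(1,1)N 1/4 ✗
(1,3)N 3/5 ✓
(1,4)S 1/4 ✗
(1,5)S 1/2 ✗
(2,2)N 4/4 ✓
(3,1)N 2/3 ✓
(3,3)N 3/3 ✓
(3,4)N 3/3 ✓
(3,5)N 2/4 ✗
(3,6)S 1/3 ✗
(4,1)S 0/2 ✗
(4,2)N 2/3 ✓
(4,5)N 2/4 ✗
(4,6)S 1/3 ✗
Unsatisfied: (0,0), (0,2), (0,3), (0,4), (1,1), (1,4), (1,5), (3,5), (3,6), (4,1), (4,5), (4,6) — 12 in total.

12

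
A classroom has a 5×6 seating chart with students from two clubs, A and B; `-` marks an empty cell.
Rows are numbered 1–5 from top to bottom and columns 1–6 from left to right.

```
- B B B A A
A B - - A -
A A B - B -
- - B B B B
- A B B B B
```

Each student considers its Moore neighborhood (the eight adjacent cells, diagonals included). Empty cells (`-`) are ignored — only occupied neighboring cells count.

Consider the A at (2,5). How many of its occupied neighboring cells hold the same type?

2

Occupied neighbors of (2,5): (1,4)=B, (1,5)=A, (1,6)=A, (3,5)=B.
Same type (A): 2 of 4.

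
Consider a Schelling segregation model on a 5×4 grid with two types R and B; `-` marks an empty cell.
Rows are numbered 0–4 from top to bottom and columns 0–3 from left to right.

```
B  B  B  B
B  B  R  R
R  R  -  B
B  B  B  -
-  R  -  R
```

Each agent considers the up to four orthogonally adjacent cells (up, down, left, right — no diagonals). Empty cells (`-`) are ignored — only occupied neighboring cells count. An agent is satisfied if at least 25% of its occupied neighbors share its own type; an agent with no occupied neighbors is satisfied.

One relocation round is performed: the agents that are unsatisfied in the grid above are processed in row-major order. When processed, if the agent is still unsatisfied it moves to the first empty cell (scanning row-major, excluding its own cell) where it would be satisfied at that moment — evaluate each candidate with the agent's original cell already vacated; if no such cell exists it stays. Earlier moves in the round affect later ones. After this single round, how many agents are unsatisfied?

Initially unsatisfied (in order): (2,3), (4,1).
  (2,3) → (2,2).
  (4,1) → (2,3).
Resulting grid:
B B B B
B B R R
R R B R
B B B -
- - - R
All satisfied now.

0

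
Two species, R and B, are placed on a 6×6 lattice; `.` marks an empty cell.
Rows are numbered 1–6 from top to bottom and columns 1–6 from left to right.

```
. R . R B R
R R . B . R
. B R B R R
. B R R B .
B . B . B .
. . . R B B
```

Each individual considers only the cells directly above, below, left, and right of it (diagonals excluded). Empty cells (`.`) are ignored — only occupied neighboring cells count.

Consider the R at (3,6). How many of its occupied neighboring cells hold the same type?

Occupied neighbors of (3,6): (2,6)=R, (3,5)=R.
Same type (R): 2 of 2.

2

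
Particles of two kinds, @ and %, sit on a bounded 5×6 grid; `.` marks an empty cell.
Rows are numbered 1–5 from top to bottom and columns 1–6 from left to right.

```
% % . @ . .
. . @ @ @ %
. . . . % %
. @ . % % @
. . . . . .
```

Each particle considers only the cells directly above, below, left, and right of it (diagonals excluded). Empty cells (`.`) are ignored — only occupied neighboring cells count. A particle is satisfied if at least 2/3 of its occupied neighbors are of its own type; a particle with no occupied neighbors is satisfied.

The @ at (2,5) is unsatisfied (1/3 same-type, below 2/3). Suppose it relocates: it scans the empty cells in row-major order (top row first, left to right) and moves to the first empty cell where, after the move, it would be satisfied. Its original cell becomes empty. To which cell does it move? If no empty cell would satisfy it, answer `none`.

(1,3)

Vacating (2,5). Empty cells in order:
  (1,3): 2/3 same-type → satisfied — stop here.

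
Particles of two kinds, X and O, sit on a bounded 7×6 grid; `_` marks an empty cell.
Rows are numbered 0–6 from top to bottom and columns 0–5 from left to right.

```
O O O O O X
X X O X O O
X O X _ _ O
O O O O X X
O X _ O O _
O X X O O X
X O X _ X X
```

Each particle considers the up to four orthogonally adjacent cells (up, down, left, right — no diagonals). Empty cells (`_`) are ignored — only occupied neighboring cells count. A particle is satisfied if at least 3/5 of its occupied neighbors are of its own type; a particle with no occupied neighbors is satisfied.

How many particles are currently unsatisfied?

(0,0)O 1/2 not
(0,1)O 2/3 satisfied
(0,2)O 3/3 satisfied
(0,3)O 2/3 satisfied
(0,4)O 2/3 satisfied
(0,5)X 0/2 not
(1,0)X 2/3 satisfied
(1,1)X 1/4 not
(1,2)O 1/4 not
(1,3)X 0/3 not
(1,4)O 2/3 satisfied
(1,5)O 2/3 satisfied
(2,0)X 1/3 not
(2,1)O 1/4 not
(2,2)X 0/3 not
(2,5)O 1/2 not
(3,0)O 2/3 satisfied
(3,1)O 3/4 satisfied
(3,2)O 2/3 satisfied
(3,3)O 2/3 satisfied
(3,4)X 1/3 not
(3,5)X 1/2 not
(4,0)O 2/3 satisfied
(4,1)X 1/3 not
(4,3)O 3/3 satisfied
(4,4)O 2/3 satisfied
(5,0)O 1/3 not
(5,1)X 2/4 not
(5,2)X 2/3 satisfied
(5,3)O 2/3 satisfied
(5,4)O 2/4 not
(5,5)X 1/2 not
(6,0)X 0/2 not
(6,1)O 0/3 not
(6,2)X 1/2 not
(6,4)X 1/2 not
(6,5)X 2/2 satisfied
Unsatisfied: (0,0), (0,5), (1,1), (1,2), (1,3), (2,0), (2,1), (2,2), (2,5), (3,4), (3,5), (4,1), (5,0), (5,1), (5,4), (5,5), (6,0), (6,1), (6,2), (6,4) — 20 in total.

20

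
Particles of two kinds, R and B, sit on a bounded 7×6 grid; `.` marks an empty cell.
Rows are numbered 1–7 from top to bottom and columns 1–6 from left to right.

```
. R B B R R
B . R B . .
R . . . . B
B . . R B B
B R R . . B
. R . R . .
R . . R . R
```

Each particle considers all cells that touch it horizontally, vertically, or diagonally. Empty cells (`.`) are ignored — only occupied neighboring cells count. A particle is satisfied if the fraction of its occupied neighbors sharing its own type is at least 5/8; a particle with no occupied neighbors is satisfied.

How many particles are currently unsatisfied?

12

Row 1: (1,2)R 1/3 ✗ · (1,3)B 2/4 ✗ · (1,4)B 2/4 ✗ · (1,5)R 1/3 ✗ · (1,6)R 1/1 ✓
Row 2: (2,1)B 0/2 ✗ · (2,3)R 1/4 ✗ · (2,4)B 2/4 ✗
Row 3: (3,1)R 0/2 ✗ · (3,6)B 2/2 ✓
Row 4: (4,1)B 1/3 ✗ · (4,4)R 1/2 ✗ · (4,5)B 3/4 ✓ · (4,6)B 3/3 ✓
Row 5: (5,1)B 1/3 ✗ · (5,2)R 2/4 ✗ · (5,3)R 4/4 ✓ · (5,6)B 2/2 ✓
Row 6: (6,2)R 3/4 ✓ · (6,4)R 2/2 ✓
Row 7: (7,1)R 1/1 ✓ · (7,4)R 1/1 ✓ · (7,6)R 0/0 ✓
Unsatisfied: (1,2), (1,3), (1,4), (1,5), (2,1), (2,3), (2,4), (3,1), (4,1), (4,4), (5,1), (5,2) — 12 in total.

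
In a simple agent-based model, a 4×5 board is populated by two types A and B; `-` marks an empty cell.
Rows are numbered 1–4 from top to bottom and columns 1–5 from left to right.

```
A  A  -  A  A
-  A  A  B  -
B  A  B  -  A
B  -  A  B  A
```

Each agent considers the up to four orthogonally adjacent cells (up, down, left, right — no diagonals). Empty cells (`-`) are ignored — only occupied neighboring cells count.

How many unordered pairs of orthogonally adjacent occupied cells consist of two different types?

8

Scan each occupied cell's neighbors to the right and below so each pair is counted once.
Row 1: A(1,1)–A(1,2)= A(1,2)–A(2,2)= A(1,4)–A(1,5)= A(1,4)–B(2,4)≠  → 1/4 unlike.
Row 2: A(2,2)–A(2,3)= A(2,2)–A(3,2)= A(2,3)–B(2,4)≠ A(2,3)–B(3,3)≠  → 2/4 unlike.
Row 3: B(3,1)–A(3,2)≠ B(3,1)–B(4,1)= A(3,2)–B(3,3)≠ B(3,3)–A(4,3)≠ A(3,5)–A(4,5)=  → 3/5 unlike.
Row 4: A(4,3)–B(4,4)≠ B(4,4)–A(4,5)≠  → 2/2 unlike.
Total adjacent occupied pairs: 15; unlike-type pairs: 8.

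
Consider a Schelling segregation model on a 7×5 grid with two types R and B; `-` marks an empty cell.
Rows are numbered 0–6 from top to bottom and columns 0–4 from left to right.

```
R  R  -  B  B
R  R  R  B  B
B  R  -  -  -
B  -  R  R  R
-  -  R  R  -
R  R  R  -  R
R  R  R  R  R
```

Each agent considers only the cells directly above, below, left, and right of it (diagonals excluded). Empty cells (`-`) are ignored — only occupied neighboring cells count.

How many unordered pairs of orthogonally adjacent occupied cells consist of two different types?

3

Scan each occupied cell's neighbors to the right and below so each pair is counted once.
From row 0: 0 unlike of 6 pairs (running 0/6).
From row 1: 2 unlike of 6 pairs (running 2/12).
From row 2: 1 unlike of 2 pairs (running 3/14).
From row 3: 0 unlike of 4 pairs (running 3/18).
From row 4: 0 unlike of 2 pairs (running 3/20).
From row 5: 0 unlike of 6 pairs (running 3/26).
From row 6: 0 unlike of 4 pairs (running 3/30).
Total adjacent occupied pairs: 30; unlike-type pairs: 3.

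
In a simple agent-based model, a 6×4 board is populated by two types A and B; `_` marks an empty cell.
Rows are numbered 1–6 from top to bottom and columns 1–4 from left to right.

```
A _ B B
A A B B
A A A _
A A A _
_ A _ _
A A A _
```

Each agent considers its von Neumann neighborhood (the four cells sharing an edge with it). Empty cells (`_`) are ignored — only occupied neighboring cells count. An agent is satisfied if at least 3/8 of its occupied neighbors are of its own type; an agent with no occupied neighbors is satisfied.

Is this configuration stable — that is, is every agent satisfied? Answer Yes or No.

Yes

Row 1: (1,1)A 1/1 ✓ · (1,3)B 2/2 ✓ · (1,4)B 2/2 ✓
Row 2: (2,1)A 3/3 ✓ · (2,2)A 2/3 ✓ · (2,3)B 2/4 ✓ · (2,4)B 2/2 ✓
Row 3: (3,1)A 3/3 ✓ · (3,2)A 4/4 ✓ · (3,3)A 2/3 ✓
Row 4: (4,1)A 2/2 ✓ · (4,2)A 4/4 ✓ · (4,3)A 2/2 ✓
Row 5: (5,2)A 2/2 ✓
Row 6: (6,1)A 1/1 ✓ · (6,2)A 3/3 ✓ · (6,3)A 1/1 ✓
All meet the threshold, so the configuration is stable.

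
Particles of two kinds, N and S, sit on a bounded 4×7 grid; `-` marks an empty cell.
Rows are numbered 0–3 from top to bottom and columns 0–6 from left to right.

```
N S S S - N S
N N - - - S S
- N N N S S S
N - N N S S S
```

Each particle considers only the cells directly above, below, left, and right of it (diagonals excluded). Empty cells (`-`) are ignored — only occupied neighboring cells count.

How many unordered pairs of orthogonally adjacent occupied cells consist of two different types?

6

Scan each occupied cell's neighbors to the right and below so each pair is counted once.
Row 0: N(0,0)–S(0,1)≠ N(0,0)–N(1,0)= S(0,1)–S(0,2)= S(0,1)–N(1,1)≠ S(0,2)–S(0,3)= N(0,5)–S(0,6)≠ N(0,5)–S(1,5)≠ S(0,6)–S(1,6)=  → 4/8 unlike.
Row 1: N(1,0)–N(1,1)= N(1,1)–N(2,1)= S(1,5)–S(1,6)= S(1,5)–S(2,5)= S(1,6)–S(2,6)=  → 0/5 unlike.
Row 2: N(2,1)–N(2,2)= N(2,2)–N(2,3)= N(2,2)–N(3,2)= N(2,3)–S(2,4)≠ N(2,3)–N(3,3)= S(2,4)–S(2,5)= S(2,4)–S(3,4)= S(2,5)–S(2,6)= S(2,5)–S(3,5)= S(2,6)–S(3,6)=  → 1/10 unlike.
Row 3: N(3,2)–N(3,3)= N(3,3)–S(3,4)≠ S(3,4)–S(3,5)= S(3,5)–S(3,6)=  → 1/4 unlike.
Total adjacent occupied pairs: 27; unlike-type pairs: 6.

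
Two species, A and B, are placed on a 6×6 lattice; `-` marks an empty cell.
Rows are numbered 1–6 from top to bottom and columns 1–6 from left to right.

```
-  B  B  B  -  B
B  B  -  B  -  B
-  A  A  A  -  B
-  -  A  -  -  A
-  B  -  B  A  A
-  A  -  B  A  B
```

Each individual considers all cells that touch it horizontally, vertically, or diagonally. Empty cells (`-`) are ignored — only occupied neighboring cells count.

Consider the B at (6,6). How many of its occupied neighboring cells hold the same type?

Occupied neighbors of (6,6): (5,5)=A, (5,6)=A, (6,5)=A.
Same type (B): 0 of 3.

0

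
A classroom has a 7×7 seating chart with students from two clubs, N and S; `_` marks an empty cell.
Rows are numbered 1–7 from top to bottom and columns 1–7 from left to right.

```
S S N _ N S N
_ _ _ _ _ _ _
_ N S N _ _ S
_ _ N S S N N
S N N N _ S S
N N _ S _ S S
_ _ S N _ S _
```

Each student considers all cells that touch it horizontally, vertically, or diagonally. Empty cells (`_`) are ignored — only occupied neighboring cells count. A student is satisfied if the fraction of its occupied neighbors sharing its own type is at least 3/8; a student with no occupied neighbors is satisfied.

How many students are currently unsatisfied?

(1,1)S 1/1 ✓
(1,2)S 1/2 ✓
(1,3)N 0/1 ✗
(1,5)N 0/1 ✗
(1,6)S 0/2 ✗
(1,7)N 0/1 ✗
(3,2)N 1/2 ✓
(3,3)S 1/4 ✗
(3,4)N 1/4 ✗
(3,7)S 0/2 ✗
(4,3)N 5/7 ✓
(4,4)S 2/6 ✗
(4,5)S 2/5 ✓
(4,6)N 1/5 ✗
(4,7)N 1/4 ✗
(5,1)S 0/3 ✗
(5,2)N 4/5 ✓
(5,3)N 4/6 ✓
(5,4)N 2/5 ✓
(5,6)S 4/6 ✓
(5,7)S 3/5 ✓
(6,1)N 2/3 ✓
(6,2)N 3/5 ✓
(6,4)S 1/4 ✗
(6,6)S 4/4 ✓
(6,7)S 4/4 ✓
(7,3)S 1/3 ✗
(7,4)N 0/2 ✗
(7,6)S 2/2 ✓
Unsatisfied: (1,3), (1,5), (1,6), (1,7), (3,3), (3,4), (3,7), (4,4), (4,6), (4,7), (5,1), (6,4), (7,3), (7,4) — 14 in total.

14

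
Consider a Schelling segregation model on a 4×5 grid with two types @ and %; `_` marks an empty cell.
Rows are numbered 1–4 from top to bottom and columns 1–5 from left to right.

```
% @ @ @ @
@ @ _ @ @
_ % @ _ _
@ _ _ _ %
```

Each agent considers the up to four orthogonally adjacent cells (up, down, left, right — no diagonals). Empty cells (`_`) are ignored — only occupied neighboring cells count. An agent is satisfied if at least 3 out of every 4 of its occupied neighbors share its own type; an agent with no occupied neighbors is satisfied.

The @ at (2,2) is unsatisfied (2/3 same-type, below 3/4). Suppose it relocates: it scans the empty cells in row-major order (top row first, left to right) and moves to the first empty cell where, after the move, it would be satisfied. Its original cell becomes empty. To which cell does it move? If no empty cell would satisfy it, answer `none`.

Vacating (2,2). Empty cells in order:
  (2,3): 3/3 same-type → satisfied — stop here.

(2,3)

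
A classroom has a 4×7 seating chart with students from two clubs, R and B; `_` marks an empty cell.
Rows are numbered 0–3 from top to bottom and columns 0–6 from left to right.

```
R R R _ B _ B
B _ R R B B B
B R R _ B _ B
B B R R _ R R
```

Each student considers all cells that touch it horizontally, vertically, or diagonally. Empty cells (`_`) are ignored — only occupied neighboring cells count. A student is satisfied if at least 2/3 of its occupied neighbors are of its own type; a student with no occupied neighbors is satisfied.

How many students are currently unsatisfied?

9

Row 0: (0,0)R 1/2 ✗ · (0,1)R 3/4 ✓ · (0,2)R 3/3 ✓ · (0,4)B 2/3 ✓ · (0,6)B 2/2 ✓
Row 1: (1,0)B 1/4 ✗ · (1,2)R 5/5 ✓ · (1,3)R 3/6 ✗ · (1,4)B 3/4 ✓ · (1,5)B 6/6 ✓ · (1,6)B 3/3 ✓
Row 2: (2,0)B 3/4 ✓ · (2,1)R 3/7 ✗ · (2,2)R 5/6 ✓ · (2,4)B 2/5 ✗ · (2,6)B 2/4 ✗
Row 3: (3,0)B 2/3 ✓ · (3,1)B 2/5 ✗ · (3,2)R 3/4 ✓ · (3,3)R 2/3 ✓ · (3,5)R 1/3 ✗ · (3,6)R 1/2 ✗
Unsatisfied: (0,0), (1,0), (1,3), (2,1), (2,4), (2,6), (3,1), (3,5), (3,6) — 9 in total.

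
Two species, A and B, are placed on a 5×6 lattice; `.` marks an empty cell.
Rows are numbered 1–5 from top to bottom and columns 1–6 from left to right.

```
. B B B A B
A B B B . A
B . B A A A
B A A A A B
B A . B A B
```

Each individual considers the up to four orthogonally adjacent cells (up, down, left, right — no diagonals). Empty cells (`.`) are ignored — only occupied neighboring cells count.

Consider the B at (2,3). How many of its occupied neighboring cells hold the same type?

Occupied neighbors of (2,3): (1,3)=B, (3,3)=B, (2,2)=B, (2,4)=B.
Same type (B): 4 of 4.

4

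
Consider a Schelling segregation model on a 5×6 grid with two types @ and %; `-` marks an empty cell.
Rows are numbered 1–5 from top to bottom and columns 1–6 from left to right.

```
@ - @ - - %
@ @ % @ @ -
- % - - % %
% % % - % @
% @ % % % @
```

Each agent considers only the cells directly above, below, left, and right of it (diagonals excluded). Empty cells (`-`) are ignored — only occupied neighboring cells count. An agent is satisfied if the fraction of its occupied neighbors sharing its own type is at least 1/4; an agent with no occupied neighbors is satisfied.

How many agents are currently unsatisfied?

Row 1: (1,1)@ 1/1 satisfied · (1,3)@ 0/1 not · (1,6)% 0/0 satisfied
Row 2: (2,1)@ 2/2 satisfied · (2,2)@ 1/3 satisfied · (2,3)% 0/3 not · (2,4)@ 1/2 satisfied · (2,5)@ 1/2 satisfied
Row 3: (3,2)% 1/2 satisfied · (3,5)% 2/3 satisfied · (3,6)% 1/2 satisfied
Row 4: (4,1)% 2/2 satisfied · (4,2)% 3/4 satisfied · (4,3)% 2/2 satisfied · (4,5)% 2/3 satisfied · (4,6)@ 1/3 satisfied
Row 5: (5,1)% 1/2 satisfied · (5,2)@ 0/3 not · (5,3)% 2/3 satisfied · (5,4)% 2/2 satisfied · (5,5)% 2/3 satisfied · (5,6)@ 1/2 satisfied
Unsatisfied: (1,3), (2,3), (5,2) — 3 in total.

3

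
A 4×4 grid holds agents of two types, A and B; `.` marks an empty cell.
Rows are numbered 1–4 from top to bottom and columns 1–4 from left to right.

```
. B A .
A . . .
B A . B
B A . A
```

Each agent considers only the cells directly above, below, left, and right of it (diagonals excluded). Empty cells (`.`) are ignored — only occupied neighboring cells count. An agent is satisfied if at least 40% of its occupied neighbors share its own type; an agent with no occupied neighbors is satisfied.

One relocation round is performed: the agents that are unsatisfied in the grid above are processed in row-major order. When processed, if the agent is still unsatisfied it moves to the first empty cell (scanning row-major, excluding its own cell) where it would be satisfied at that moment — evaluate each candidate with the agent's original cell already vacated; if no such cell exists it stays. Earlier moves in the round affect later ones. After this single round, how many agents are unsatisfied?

0

Initially unsatisfied (in order): (1,2), (1,3), (2,1), (3,1), (3,4), (4,4).
  (1,2) → (2,4).
  (1,3): now satisfied by earlier moves; stays.
  (2,1) → (1,1).
  (3,1): now satisfied by earlier moves; stays.
  (3,4): now satisfied by earlier moves; stays.
  (4,4) → (1,2).
Resulting grid:
A A A .
. . . B
B A . B
B A . .
All satisfied now.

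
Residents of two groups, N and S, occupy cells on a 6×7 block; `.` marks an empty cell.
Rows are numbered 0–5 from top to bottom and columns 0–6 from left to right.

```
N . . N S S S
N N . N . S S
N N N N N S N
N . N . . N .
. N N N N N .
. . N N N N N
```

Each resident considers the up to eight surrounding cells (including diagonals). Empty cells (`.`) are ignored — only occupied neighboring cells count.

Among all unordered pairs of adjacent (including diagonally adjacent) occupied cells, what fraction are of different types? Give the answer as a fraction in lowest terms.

Scan each occupied cell's neighbors to the right and below (and the two forward diagonals) so each pair is counted once.
Row 0: N(0,0)–N(1,0)= N(0,0)–N(1,1)= N(0,3)–S(0,4)≠ N(0,3)–N(1,3)= S(0,4)–S(0,5)= S(0,4)–S(1,5)= S(0,4)–N(1,3)≠ S(0,5)–S(0,6)= S(0,5)–S(1,5)= S(0,5)–S(1,6)= S(0,6)–S(1,6)= S(0,6)–S(1,5)=  → 2/12 unlike.
Row 1: N(1,0)–N(1,1)= N(1,0)–N(2,0)= N(1,0)–N(2,1)= N(1,1)–N(2,1)= N(1,1)–N(2,2)= N(1,1)–N(2,0)= N(1,3)–N(2,3)= N(1,3)–N(2,4)= N(1,3)–N(2,2)= S(1,5)–S(1,6)= S(1,5)–S(2,5)= S(1,5)–N(2,6)≠ S(1,5)–N(2,4)≠ S(1,6)–N(2,6)≠ S(1,6)–S(2,5)=  → 3/15 unlike.
Row 2: N(2,0)–N(2,1)= N(2,0)–N(3,0)= N(2,1)–N(2,2)= N(2,1)–N(3,2)= N(2,1)–N(3,0)= N(2,2)–N(2,3)= N(2,2)–N(3,2)= N(2,3)–N(2,4)= N(2,3)–N(3,2)= N(2,4)–S(2,5)≠ N(2,4)–N(3,5)= S(2,5)–N(2,6)≠ S(2,5)–N(3,5)≠ N(2,6)–N(3,5)=  → 3/14 unlike.
Row 3: N(3,0)–N(4,1)= N(3,2)–N(4,2)= N(3,2)–N(4,3)= N(3,2)–N(4,1)= N(3,5)–N(4,5)= N(3,5)–N(4,4)=  → 0/6 unlike.
Row 4: N(4,1)–N(4,2)= N(4,1)–N(5,2)= N(4,2)–N(4,3)= N(4,2)–N(5,2)= N(4,2)–N(5,3)= N(4,3)–N(4,4)= N(4,3)–N(5,3)= N(4,3)–N(5,4)= N(4,3)–N(5,2)= N(4,4)–N(4,5)= N(4,4)–N(5,4)= N(4,4)–N(5,5)= N(4,4)–N(5,3)= N(4,5)–N(5,5)= N(4,5)–N(5,6)= N(4,5)–N(5,4)=  → 0/16 unlike.
Row 5: N(5,2)–N(5,3)= N(5,3)–N(5,4)= N(5,4)–N(5,5)= N(5,5)–N(5,6)=  → 0/4 unlike.
Total adjacent occupied pairs: 67; unlike-type pairs: 8.
8/67 is already in lowest terms.

8/67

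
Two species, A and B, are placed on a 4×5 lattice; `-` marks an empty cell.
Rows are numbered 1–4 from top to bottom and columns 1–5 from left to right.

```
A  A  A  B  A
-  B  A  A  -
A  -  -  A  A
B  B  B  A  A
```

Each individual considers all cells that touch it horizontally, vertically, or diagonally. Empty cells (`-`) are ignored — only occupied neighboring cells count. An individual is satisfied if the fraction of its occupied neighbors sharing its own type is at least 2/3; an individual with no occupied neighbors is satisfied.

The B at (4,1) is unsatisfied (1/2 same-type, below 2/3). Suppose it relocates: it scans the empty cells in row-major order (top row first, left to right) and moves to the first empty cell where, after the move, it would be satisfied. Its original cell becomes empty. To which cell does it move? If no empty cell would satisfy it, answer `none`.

Vacating (4,1). Empty cells in order:
  (2,1): 1/4 same-type → still unsatisfied.
  (2,5): 1/5 same-type → still unsatisfied.
  (3,2): 3/5 same-type → still unsatisfied.
  (3,3): 3/7 same-type → still unsatisfied.

none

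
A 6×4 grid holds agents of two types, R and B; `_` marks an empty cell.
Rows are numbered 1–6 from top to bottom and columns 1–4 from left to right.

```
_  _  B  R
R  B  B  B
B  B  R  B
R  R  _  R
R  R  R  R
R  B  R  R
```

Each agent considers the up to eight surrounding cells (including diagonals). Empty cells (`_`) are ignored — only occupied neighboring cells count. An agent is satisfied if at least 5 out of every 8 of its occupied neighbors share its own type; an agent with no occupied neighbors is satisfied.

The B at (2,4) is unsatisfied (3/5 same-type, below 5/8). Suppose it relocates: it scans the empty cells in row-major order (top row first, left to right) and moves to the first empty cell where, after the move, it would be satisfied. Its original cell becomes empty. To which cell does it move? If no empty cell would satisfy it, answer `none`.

Vacating (2,4). Empty cells in order:
  (1,1): 1/2 same-type → still unsatisfied.
  (1,2): 3/4 same-type → satisfied — stop here.

(1,2)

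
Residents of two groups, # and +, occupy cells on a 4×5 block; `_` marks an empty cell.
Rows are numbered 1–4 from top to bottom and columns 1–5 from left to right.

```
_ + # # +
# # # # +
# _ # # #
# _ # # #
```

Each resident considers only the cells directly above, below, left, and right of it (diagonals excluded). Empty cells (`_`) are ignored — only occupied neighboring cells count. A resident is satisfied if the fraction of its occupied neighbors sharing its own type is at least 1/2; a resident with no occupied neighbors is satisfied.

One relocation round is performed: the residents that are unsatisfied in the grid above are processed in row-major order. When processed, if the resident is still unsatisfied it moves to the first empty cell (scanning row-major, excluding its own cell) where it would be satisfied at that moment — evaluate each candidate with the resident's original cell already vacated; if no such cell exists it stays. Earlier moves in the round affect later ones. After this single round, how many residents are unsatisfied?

Initially unsatisfied (in order): (1,2), (2,5).
  (1,2): no empty cell satisfies it; stays.
  (2,5) → (1,1).
Resulting grid:
+ + # # +
# # # # _
# _ # # #
# _ # # #
Unsatisfied now: (1,2), (1,5).

2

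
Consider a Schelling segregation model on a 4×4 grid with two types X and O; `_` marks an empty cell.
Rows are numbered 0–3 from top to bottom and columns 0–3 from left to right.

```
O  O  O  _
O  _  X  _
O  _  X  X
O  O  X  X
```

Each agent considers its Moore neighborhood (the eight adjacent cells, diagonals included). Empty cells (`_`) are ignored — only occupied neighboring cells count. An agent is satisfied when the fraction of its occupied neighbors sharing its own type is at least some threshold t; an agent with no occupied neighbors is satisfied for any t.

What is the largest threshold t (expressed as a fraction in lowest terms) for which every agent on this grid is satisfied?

1/2

(0,0)O 2/2
(0,1)O 3/4
(0,2)O 1/2
(1,0)O 3/3
(1,2)X 2/4
(2,0)O 3/3
(2,2)X 4/5
(2,3)X 4/4
(3,0)O 2/2
(3,1)O 2/4
(3,2)X 3/4
(3,3)X 3/3
The smallest same-type fraction is 1/2 at (0,2), which reduces to 1/2. Any threshold above that leaves this agent unsatisfied.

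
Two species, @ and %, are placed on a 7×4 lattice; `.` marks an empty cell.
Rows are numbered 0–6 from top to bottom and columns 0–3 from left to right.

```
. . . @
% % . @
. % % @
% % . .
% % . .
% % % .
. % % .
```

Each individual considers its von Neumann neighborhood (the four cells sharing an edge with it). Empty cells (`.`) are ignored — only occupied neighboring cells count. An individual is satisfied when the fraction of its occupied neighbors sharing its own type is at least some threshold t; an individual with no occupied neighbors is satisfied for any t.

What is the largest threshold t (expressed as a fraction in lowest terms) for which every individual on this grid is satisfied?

1/2

Row 0: (0,3)@ 1/1
Row 1: (1,0)% 1/1 · (1,1)% 2/2 · (1,3)@ 2/2
Row 2: (2,1)% 3/3 · (2,2)% 1/2 · (2,3)@ 1/2
Row 3: (3,0)% 2/2 · (3,1)% 3/3
Row 4: (4,0)% 3/3 · (4,1)% 3/3
Row 5: (5,0)% 2/2 · (5,1)% 4/4 · (5,2)% 2/2
Row 6: (6,1)% 2/2 · (6,2)% 2/2
The smallest same-type fraction is 1/2 at (2,2), which reduces to 1/2. Any threshold above that leaves this individual unsatisfied.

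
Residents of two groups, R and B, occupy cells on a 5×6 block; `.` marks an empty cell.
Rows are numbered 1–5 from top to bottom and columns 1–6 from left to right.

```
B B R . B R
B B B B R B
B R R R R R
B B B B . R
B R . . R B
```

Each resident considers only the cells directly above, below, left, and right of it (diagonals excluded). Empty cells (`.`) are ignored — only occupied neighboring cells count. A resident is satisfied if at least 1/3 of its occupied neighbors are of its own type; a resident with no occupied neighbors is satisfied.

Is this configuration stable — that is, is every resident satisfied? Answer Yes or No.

(1,1)B 2/2 ✓
(1,2)B 2/3 ✓
(1,3)R 0/2 ✗
(1,5)B 0/2 ✗
(1,6)R 0/2 ✗
(2,1)B 3/3 ✓
(2,2)B 3/4 ✓
(2,3)B 2/4 ✓
(2,4)B 1/3 ✓
(2,5)R 1/4 ✗
(2,6)B 0/3 ✗
(3,1)B 2/3 ✓
(3,2)R 1/4 ✗
(3,3)R 2/4 ✓
(3,4)R 2/4 ✓
(3,5)R 3/3 ✓
(3,6)R 2/3 ✓
(4,1)B 3/3 ✓
(4,2)B 2/4 ✓
(4,3)B 2/3 ✓
(4,4)B 1/2 ✓
(4,6)R 1/2 ✓
(5,1)B 1/2 ✓
(5,2)R 0/2 ✗
(5,5)R 0/1 ✗
(5,6)B 0/2 ✗
For instance (1,3) has only 0/2 same-type neighbors, below 1/3.

No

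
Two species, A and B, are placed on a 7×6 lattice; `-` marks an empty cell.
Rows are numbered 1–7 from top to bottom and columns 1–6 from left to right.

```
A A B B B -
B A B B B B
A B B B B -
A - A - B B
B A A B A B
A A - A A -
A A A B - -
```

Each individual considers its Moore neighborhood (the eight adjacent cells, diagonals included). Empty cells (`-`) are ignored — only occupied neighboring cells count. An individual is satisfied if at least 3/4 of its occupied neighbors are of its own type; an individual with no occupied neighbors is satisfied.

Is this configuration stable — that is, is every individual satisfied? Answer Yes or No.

(1,1)A 2/3 ✗
(1,2)A 2/5 ✗
(1,3)B 3/5 ✗
(1,4)B 5/5 ✓
(1,5)B 4/4 ✓
(2,1)B 1/5 ✗
(2,2)A 3/8 ✗
(2,3)B 6/8 ✓
(2,4)B 8/8 ✓
(2,5)B 6/6 ✓
(2,6)B 3/3 ✓
(3,1)A 2/4 ✗
(3,2)B 3/7 ✗
(3,3)B 4/6 ✗
(3,4)B 6/7 ✓
(3,5)B 6/6 ✓
(4,1)A 2/4 ✗
(4,3)A 2/6 ✗
(4,5)B 5/6 ✓
(4,6)B 3/4 ✓
(5,1)B 0/4 ✗
(5,2)A 5/6 ✓
(5,3)A 4/5 ✓
(5,4)B 1/6 ✗
(5,5)A 2/6 ✗
(5,6)B 2/4 ✗
(6,1)A 4/5 ✓
(6,2)A 6/7 ✓
(6,4)A 4/6 ✗
(6,5)A 2/5 ✗
(7,1)A 3/3 ✓
(7,2)A 4/4 ✓
(7,3)A 3/4 ✓
(7,4)B 0/3 ✗
For instance (1,1) has only 2/3 same-type neighbors, below 3/4.

No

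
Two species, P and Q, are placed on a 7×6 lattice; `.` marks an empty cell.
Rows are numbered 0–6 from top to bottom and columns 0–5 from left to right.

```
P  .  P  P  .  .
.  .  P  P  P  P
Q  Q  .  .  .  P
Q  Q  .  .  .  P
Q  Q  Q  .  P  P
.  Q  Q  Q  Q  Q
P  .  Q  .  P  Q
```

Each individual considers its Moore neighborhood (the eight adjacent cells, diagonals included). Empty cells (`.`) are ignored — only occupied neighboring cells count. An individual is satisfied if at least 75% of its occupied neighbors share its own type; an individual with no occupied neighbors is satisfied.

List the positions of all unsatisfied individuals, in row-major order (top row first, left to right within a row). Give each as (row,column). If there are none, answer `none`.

Row 0: (0,0)P 0/0 ✓ · (0,2)P 3/3 ✓ · (0,3)P 4/4 ✓
Row 1: (1,2)P 3/4 ✓ · (1,3)P 4/4 ✓ · (1,4)P 4/4 ✓ · (1,5)P 2/2 ✓
Row 2: (2,0)Q 3/3 ✓ · (2,1)Q 3/4 ✓ · (2,5)P 3/3 ✓
Row 3: (3,0)Q 5/5 ✓ · (3,1)Q 6/6 ✓ · (3,5)P 3/3 ✓
Row 4: (4,0)Q 4/4 ✓ · (4,1)Q 6/6 ✓ · (4,2)Q 5/5 ✓ · (4,4)P 2/5 ✗ · (4,5)P 2/4 ✗
Row 5: (5,1)Q 5/6 ✓ · (5,2)Q 5/5 ✓ · (5,3)Q 4/6 ✗ · (5,4)Q 3/6 ✗ · (5,5)Q 2/5 ✗
Row 6: (6,0)P 0/1 ✗ · (6,2)Q 3/3 ✓ · (6,4)P 0/4 ✗ · (6,5)Q 2/3 ✗

(4,4), (4,5), (5,3), (5,4), (5,5), (6,0), (6,4), (6,5)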